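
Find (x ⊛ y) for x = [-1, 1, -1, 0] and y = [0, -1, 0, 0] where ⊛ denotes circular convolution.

(x ⊛ y)[n] = Σ(m=0 to 3) x[m] · y[(n-m) mod 4]

Computing each output sample:
(x ⊛ y)[0] = 0
(x ⊛ y)[1] = 1
(x ⊛ y)[2] = -1
(x ⊛ y)[3] = 1

x ⊛ y = [0, 1, -1, 1]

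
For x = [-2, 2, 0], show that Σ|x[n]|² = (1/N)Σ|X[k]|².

Time domain:
Σ|x[n]|² = |-2|² + |2|² + |0|² = 8.0000

Frequency domain:
(1/3)Σ|X[k]|² = (1/3)(|0|² + |-3.0000-1.7321i|² + |-3.0000+1.7321i|²) = (1/3)·24.0000 = 8.0000

Both sides agree, confirming Parseval's theorem.

Σ|x[n]|² = (1/N)Σ|X[k]|² = 8.0000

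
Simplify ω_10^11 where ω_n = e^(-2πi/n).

Since ω_10^10 = 1, powers reduce modulo 10.
11 mod 10 = 1
So ω_10^11 = ω_10^1 = e^(-2πi·1/10)

ω_10^11 = ω_10^1 = 0.8090-0.5878i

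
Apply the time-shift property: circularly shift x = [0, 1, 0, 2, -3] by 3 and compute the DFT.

Time shift by 3: X_shifted[k] = ω_5^(3k) · X[k]
Shifted x = [0, 2, -3, 0, 1]

DFT(x[n-3]) = [0, 3.3541+0.8123i, -3.3541-3.4410i, -3.3541+3.4410i, 3.3541-0.8123i]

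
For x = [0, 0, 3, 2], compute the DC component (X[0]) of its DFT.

X[0] = Σ(n=0 to 3) x[n] · ω_4^0 = Σ x[n]
= (0) + (0) + (3) + (2)

X[0] = 5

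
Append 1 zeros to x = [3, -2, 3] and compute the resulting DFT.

Original 3-point DFT: [4, 2.5000+4.3301i, 2.5000-4.3301i]
Zero-padded 4-point DFT provides frequency interpolation.

DFT_4([x, 0, ...]) = [4, 2i, 8, -2i]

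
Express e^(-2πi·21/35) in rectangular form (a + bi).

ω_35^21 = e^(-2πi·21/35)
= cos(-2π·21/35) + i·sin(-2π·21/35)
= cos(-42π/35) + i·sin(-42π/35)

ω_35^21 = cos(-42π/35) + i·sin(-42π/35) = -0.8090+0.5878i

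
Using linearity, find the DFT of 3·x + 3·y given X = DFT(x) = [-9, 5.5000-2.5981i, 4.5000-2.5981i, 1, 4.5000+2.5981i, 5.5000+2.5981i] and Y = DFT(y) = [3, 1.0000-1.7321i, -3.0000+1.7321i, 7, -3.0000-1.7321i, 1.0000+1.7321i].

By linearity: DFT(3x + 3y) = 3·DFT(x) + 3·DFT(y)
= 3·[-9, 5.5000-2.5981i, 4.5000-2.5981i, 1, 4.5000+2.5981i, 5.5000+2.5981i] + 3·[3, 1.0000-1.7321i, -3.0000+1.7321i, 7, -3.0000-1.7321i, 1.0000+1.7321i]

Computing element-wise:
Z[0] = 3·(-9) + 3·(3) = -18
Z[1] = 3·(5.5000-2.5981i) + 3·(1.0000-1.7321i) = 19.5000-12.9906i
Z[2] = 3·(4.5000-2.5981i) + 3·(-3.0000+1.7321i) = 4.5000-2.5980i
Z[3] = 3·(1) + 3·(7) = 24
Z[4] = 3·(4.5000+2.5981i) + 3·(-3.0000-1.7321i) = 4.5000+2.5980i
Z[5] = 3·(5.5000+2.5981i) + 3·(1.0000+1.7321i) = 19.5000+12.9906i

DFT(3x + 3y) = 3·X + 3·Y = [-18, 19.5000-12.9906i, 4.5000-2.5980i, 24, 4.5000+2.5980i, 19.5000+12.9906i]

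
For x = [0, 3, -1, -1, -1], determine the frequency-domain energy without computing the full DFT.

Parseval: Σ|x[n]|² = (1/N)Σ|X[k]|², so Σ|X[k]|² = N·Σ|x[n]|² = 5·12.0000

Σ|X[k]|² = N·Σ|x[n]|² = 5·12.0000 = 60.0000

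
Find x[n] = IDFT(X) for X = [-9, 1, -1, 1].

x[n] = (1/4) Σ(k=0 to 3) X[k] · e^(2πikn/4)

Computing each x[n]:
x[0] = -2
x[1] = -2
x[2] = -3
x[3] = -2

x = [-2, -2, -3, -2]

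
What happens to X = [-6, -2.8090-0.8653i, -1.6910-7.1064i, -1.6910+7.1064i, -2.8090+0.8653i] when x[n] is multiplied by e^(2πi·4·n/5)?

Modulation property: DFT(ω_5^(-4n)·x[n]) = X[(k-4) mod 5], so circularly shift X by 4 positions.

X[k-4] = [-2.8090-0.8653i, -1.6910-7.1064i, -1.6910+7.1064i, -2.8090+0.8653i, -6]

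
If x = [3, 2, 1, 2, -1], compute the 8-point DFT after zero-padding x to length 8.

Original 5-point DFT: [7, 0.8820-2.2654i, 3.1180-2.7144i, 3.1180+2.7144i, 0.8820+2.2654i]
Zero-padded 8-point DFT provides frequency interpolation.

DFT_8([x, 0, ...]) = [7, 4.0000-3.8284i, 1, 4.0000-1.8284i, -1, 4.0000+1.8284i, 1, 4.0000+3.8284i]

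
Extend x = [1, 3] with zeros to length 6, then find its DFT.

Original 2-point DFT: [4, -2]
Zero-padded 6-point DFT provides frequency interpolation.

DFT_6([x, 0, ...]) = [4, 2.5000-2.5981i, -0.5000-2.5981i, -2, -0.5000+2.5981i, 2.5000+2.5981i]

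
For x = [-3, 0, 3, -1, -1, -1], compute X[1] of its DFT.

X[1] = Σ(n=0 to 5) x[n] · ω_6^(1n) where ω_6 = e^(-2πi/6)
= (-3)·ω_6^0 + (0)·ω_6^1 + (3)·ω_6^2 + (-1)·ω_6^3 + (-1)·ω_6^4 + (-1)·ω_6^5

X[1] = -3.5000-4.3301i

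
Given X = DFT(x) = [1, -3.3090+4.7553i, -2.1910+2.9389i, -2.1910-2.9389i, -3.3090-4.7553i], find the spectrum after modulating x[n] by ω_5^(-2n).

Modulation property: DFT(ω_5^(-2n)·x[n]) = X[(k-2) mod 5], so circularly shift X by 2 positions.

X[k-2] = [-2.1910-2.9389i, -3.3090-4.7553i, 1, -3.3090+4.7553i, -2.1910+2.9389i]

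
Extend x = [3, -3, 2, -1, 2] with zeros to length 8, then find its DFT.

Original 5-point DFT: [3, 1.8820+2.9919i, 4.1180+5.7921i, 4.1180-5.7921i, 1.8820-2.9919i]
Zero-padded 8-point DFT provides frequency interpolation.

DFT_8([x, 0, ...]) = [3, -0.4142+0.8284i, 3+2i, 2.4142+4.8284i, 11, 2.4142-4.8284i, 3-2i, -0.4142-0.8284i]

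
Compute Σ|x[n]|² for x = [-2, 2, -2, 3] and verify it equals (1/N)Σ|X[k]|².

Time domain:
Σ|x[n]|² = |-2|² + |2|² + |-2|² + |3|² = 21.0000

Frequency domain:
(1/4)Σ|X[k]|² = (1/4)(|1|² + |1i|² + |-9|² + |-1i|²) = (1/4)·84.0000 = 21.0000

Both sides agree, confirming Parseval's theorem.

Σ|x[n]|² = (1/N)Σ|X[k]|² = 21.0000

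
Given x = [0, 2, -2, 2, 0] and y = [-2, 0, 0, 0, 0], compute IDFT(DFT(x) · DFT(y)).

(x ⊛ y)[n] = Σ(m=0 to 4) x[m] · y[(n-m) mod 5]

Computing each output sample:
(x ⊛ y)[0] = 0
(x ⊛ y)[1] = -4
(x ⊛ y)[2] = 4
(x ⊛ y)[3] = -4
(x ⊛ y)[4] = 0

x ⊛ y = [0, -4, 4, -4, 0]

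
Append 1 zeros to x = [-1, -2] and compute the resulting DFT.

Original 2-point DFT: [-3, 1]
Zero-padded 3-point DFT provides frequency interpolation.

DFT_3([x, 0, ...]) = [-3, 1.7321i, -1.7321i]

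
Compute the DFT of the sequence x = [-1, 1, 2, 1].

X[k] = Σ(n=0 to 3) x[n] · ω_4^(nk)
where ω_4 = e^(-2πi/4)

Computing each X[k]:
X[0] = 3
X[1] = -3
X[2] = -1
X[3] = -3

X = [3, -3, -1, -3]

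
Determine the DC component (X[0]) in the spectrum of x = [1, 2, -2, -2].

X[0] = Σ(n=0 to 3) x[n] · ω_4^0 = Σ x[n]
= (1) + (2) + (-2) + (-2)

X[0] = -1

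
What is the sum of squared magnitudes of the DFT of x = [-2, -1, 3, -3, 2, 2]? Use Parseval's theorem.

Parseval: Σ|x[n]|² = (1/N)Σ|X[k]|², so Σ|X[k]|² = N·Σ|x[n]|² = 6·31.0000

Σ|X[k]|² = N·Σ|x[n]|² = 6·31.0000 = 186.0000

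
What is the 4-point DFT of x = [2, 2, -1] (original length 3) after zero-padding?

Original 3-point DFT: [3, 1.5000-2.5981i, 1.5000+2.5981i]
Zero-padded 4-point DFT provides frequency interpolation.

DFT_4([x, 0, ...]) = [3, 3-2i, -1, 3+2i]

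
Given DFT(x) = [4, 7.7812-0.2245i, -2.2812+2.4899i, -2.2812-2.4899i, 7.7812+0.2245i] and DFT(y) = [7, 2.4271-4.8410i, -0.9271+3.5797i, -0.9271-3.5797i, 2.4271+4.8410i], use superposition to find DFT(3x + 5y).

By linearity: DFT(3x + 5y) = 3·DFT(x) + 5·DFT(y)
= 3·[4, 7.7812-0.2245i, -2.2812+2.4899i, -2.2812-2.4899i, 7.7812+0.2245i] + 5·[7, 2.4271-4.8410i, -0.9271+3.5797i, -0.9271-3.5797i, 2.4271+4.8410i]

Computing element-wise:
Z[0] = 3·(4) + 5·(7) = 47
Z[1] = 3·(7.7812-0.2245i) + 5·(2.4271-4.8410i) = 35.4791-24.8785i
Z[2] = 3·(-2.2812+2.4899i) + 5·(-0.9271+3.5797i) = -11.4791+25.3682i
Z[3] = 3·(-2.2812-2.4899i) + 5·(-0.9271-3.5797i) = -11.4791-25.3682i
Z[4] = 3·(7.7812+0.2245i) + 5·(2.4271+4.8410i) = 35.4791+24.8785i

DFT(3x + 5y) = 3·X + 5·Y = [47, 35.4791-24.8785i, -11.4791+25.3682i, -11.4791-25.3682i, 35.4791+24.8785i]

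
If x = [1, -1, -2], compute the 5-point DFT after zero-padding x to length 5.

Original 3-point DFT: [-2, 2.5000-0.8660i, 2.5000+0.8660i]
Zero-padded 5-point DFT provides frequency interpolation.

DFT_5([x, 0, ...]) = [-2, 2.3090+2.1266i, 1.1910-1.3143i, 1.1910+1.3143i, 2.3090-2.1266i]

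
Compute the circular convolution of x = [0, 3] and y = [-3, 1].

(x ⊛ y)[n] = Σ(m=0 to 1) x[m] · y[(n-m) mod 2]

Computing each output sample:
(x ⊛ y)[0] = 3
(x ⊛ y)[1] = -9

x ⊛ y = [3, -9]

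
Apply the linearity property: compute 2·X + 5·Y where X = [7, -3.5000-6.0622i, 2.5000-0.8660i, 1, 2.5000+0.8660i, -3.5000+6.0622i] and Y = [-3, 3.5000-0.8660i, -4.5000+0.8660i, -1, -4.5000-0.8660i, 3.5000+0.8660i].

By linearity: DFT(2x + 5y) = 2·DFT(x) + 5·DFT(y)
= 2·[7, -3.5000-6.0622i, 2.5000-0.8660i, 1, 2.5000+0.8660i, -3.5000+6.0622i] + 5·[-3, 3.5000-0.8660i, -4.5000+0.8660i, -1, -4.5000-0.8660i, 3.5000+0.8660i]

Computing element-wise:
Z[0] = 2·(7) + 5·(-3) = -1
Z[1] = 2·(-3.5000-6.0622i) + 5·(3.5000-0.8660i) = 10.5000-16.4544i
Z[2] = 2·(2.5000-0.8660i) + 5·(-4.5000+0.8660i) = -17.5000+2.5980i
Z[3] = 2·(1) + 5·(-1) = -3
Z[4] = 2·(2.5000+0.8660i) + 5·(-4.5000-0.8660i) = -17.5000-2.5980i
Z[5] = 2·(-3.5000+6.0622i) + 5·(3.5000+0.8660i) = 10.5000+16.4544i

DFT(2x + 5y) = 2·X + 5·Y = [-1, 10.5000-16.4544i, -17.5000+2.5980i, -3, -17.5000-2.5980i, 10.5000+16.4544i]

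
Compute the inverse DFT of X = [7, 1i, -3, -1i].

x[n] = (1/4) Σ(k=0 to 3) X[k] · e^(2πikn/4)

Computing each x[n]:
x[0] = 1
x[1] = 2
x[2] = 1
x[3] = 3

x = [1, 2, 1, 3]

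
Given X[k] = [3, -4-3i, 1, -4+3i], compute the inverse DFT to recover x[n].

x[n] = (1/4) Σ(k=0 to 3) X[k] · e^(2πikn/4)

Computing each x[n]:
x[0] = -1
x[1] = 2
x[2] = 3
x[3] = -1

x = [-1, 2, 3, -1]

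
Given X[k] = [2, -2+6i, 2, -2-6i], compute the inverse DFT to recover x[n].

x[n] = (1/4) Σ(k=0 to 3) X[k] · e^(2πikn/4)

Computing each x[n]:
x[0] = 0
x[1] = -3
x[2] = 2
x[3] = 3

x = [0, -3, 2, 3]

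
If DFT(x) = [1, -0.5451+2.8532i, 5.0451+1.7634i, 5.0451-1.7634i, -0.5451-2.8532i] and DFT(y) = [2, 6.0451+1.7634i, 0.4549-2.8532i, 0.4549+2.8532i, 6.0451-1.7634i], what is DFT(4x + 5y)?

By linearity: DFT(4x + 5y) = 4·DFT(x) + 5·DFT(y)
= 4·[1, -0.5451+2.8532i, 5.0451+1.7634i, 5.0451-1.7634i, -0.5451-2.8532i] + 5·[2, 6.0451+1.7634i, 0.4549-2.8532i, 0.4549+2.8532i, 6.0451-1.7634i]

Computing element-wise:
Z[0] = 4·(1) + 5·(2) = 14
Z[1] = 4·(-0.5451+2.8532i) + 5·(6.0451+1.7634i) = 28.0451+20.2298i
Z[2] = 4·(5.0451+1.7634i) + 5·(0.4549-2.8532i) = 22.4549-7.2124i
Z[3] = 4·(5.0451-1.7634i) + 5·(0.4549+2.8532i) = 22.4549+7.2124i
Z[4] = 4·(-0.5451-2.8532i) + 5·(6.0451-1.7634i) = 28.0451-20.2298i

DFT(4x + 5y) = 4·X + 5·Y = [14, 28.0451+20.2298i, 22.4549-7.2124i, 22.4549+7.2124i, 28.0451-20.2298i]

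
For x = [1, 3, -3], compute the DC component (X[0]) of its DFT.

X[0] = Σ(n=0 to 2) x[n] · ω_3^0 = Σ x[n]
= (1) + (3) + (-3)

X[0] = 1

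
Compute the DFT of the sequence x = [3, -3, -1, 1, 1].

X[k] = Σ(n=0 to 4) x[n] · ω_5^(nk)
where ω_5 = e^(-2πi/5)

Computing each X[k]:
X[0] = 1
X[1] = 2.3820+4.9798i
X[2] = 4.6180+0.4490i
X[3] = 4.6180-0.4490i
X[4] = 2.3820-4.9798i

X = [1, 2.3820+4.9798i, 4.6180+0.4490i, 4.6180-0.4490i, 2.3820-4.9798i]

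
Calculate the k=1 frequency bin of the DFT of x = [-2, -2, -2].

X[1] = Σ(n=0 to 2) x[n] · ω_3^(1n) where ω_3 = e^(-2πi/3)
= (-2)·ω_3^0 + (-2)·ω_3^1 + (-2)·ω_3^2

X[1] = 0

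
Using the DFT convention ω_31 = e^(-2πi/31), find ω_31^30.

ω_31^30 = e^(-2πi·30/31)
= cos(-2π·30/31) + i·sin(-2π·30/31)
= cos(-60π/31) + i·sin(-60π/31)

ω_31^30 = cos(-60π/31) + i·sin(-60π/31) = 0.9795+0.2013i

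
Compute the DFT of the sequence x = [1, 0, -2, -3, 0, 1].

X[k] = Σ(n=0 to 5) x[n] · ω_6^(nk)
where ω_6 = e^(-2πi/6)

Computing each X[k]:
X[0] = -3
X[1] = 5.5000+2.5981i
X[2] = -1.5000-0.8660i
X[3] = 1
X[4] = -1.5000+0.8660i
X[5] = 5.5000-2.5981i

X = [-3, 5.5000+2.5981i, -1.5000-0.8660i, 1, -1.5000+0.8660i, 5.5000-2.5981i]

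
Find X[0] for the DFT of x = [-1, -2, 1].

X[0] = Σ(n=0 to 2) x[n] · ω_3^0 = Σ x[n]
= (-1) + (-2) + (1)

X[0] = -2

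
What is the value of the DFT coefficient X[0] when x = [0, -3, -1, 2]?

X[0] = Σ(n=0 to 3) x[n] · ω_4^0 = Σ x[n]
= (0) + (-3) + (-1) + (2)

X[0] = -2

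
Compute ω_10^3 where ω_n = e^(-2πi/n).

ω_10^3 = e^(-2πi·3/10)
= cos(-2π·3/10) + i·sin(-2π·3/10)
= cos(-6π/10) + i·sin(-6π/10)

ω_10^3 = cos(-6π/10) + i·sin(-6π/10) = -0.3090-0.9511i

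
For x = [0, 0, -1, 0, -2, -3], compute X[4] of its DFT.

X[4] = Σ(n=0 to 5) x[n] · ω_6^(4n) where ω_6 = e^(-2πi/6)
= (0)·ω_6^0 + (0)·ω_6^4 + (-1)·ω_6^8 + (0)·ω_6^12 + (-2)·ω_6^16 + (-3)·ω_6^20

X[4] = 3.0000+1.7321i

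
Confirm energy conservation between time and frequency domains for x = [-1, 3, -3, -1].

Time domain:
Σ|x[n]|² = |-1|² + |3|² + |-3|² + |-1|² = 20.0000

Frequency domain:
(1/4)Σ|X[k]|² = (1/4)(|-2|² + |2-4i|² + |-6|² + |2+4i|²) = (1/4)·80.0000 = 20.0000

Both sides agree, confirming Parseval's theorem.

Σ|x[n]|² = (1/N)Σ|X[k]|² = 20.0000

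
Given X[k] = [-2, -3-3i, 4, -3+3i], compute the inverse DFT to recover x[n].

x[n] = (1/4) Σ(k=0 to 3) X[k] · e^(2πikn/4)

Computing each x[n]:
x[0] = -1
x[1] = 0
x[2] = 2
x[3] = -3

x = [-1, 0, 2, -3]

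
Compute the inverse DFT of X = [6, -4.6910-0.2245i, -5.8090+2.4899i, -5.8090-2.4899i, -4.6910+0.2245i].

x[n] = (1/5) Σ(k=0 to 4) X[k] · e^(2πikn/5)

Computing each x[n]:
x[0] = -3
x[1] = 2
x[2] = 3
x[3] = 1
x[4] = 3

x = [-3, 2, 3, 1, 3]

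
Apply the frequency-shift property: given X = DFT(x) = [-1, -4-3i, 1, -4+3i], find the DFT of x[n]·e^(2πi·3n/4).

Modulation property: DFT(ω_4^(-3n)·x[n]) = X[(k-3) mod 4], so circularly shift X by 3 positions.

X[k-3] = [-4-3i, 1, -4+3i, -1]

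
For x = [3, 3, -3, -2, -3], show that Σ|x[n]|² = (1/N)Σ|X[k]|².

Time domain:
Σ|x[n]|² = |3|² + |3|² + |-3|² + |-2|² + |-3|² = 40.0000

Frequency domain:
(1/5)Σ|X[k]|² = (1/5)(|-2|² + |7.0451-5.1186i|² + |1.4549-4.4778i|² + |1.4549+4.4778i|² + |7.0451+5.1186i|²) = (1/5)·200.0000 = 40.0000

Both sides agree, confirming Parseval's theorem.

Σ|x[n]|² = (1/N)Σ|X[k]|² = 40.0000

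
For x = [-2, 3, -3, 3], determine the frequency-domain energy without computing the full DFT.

Parseval: Σ|x[n]|² = (1/N)Σ|X[k]|², so Σ|X[k]|² = N·Σ|x[n]|² = 4·31.0000

Σ|X[k]|² = N·Σ|x[n]|² = 4·31.0000 = 124.0000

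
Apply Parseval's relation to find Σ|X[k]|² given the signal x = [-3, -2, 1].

Parseval: Σ|x[n]|² = (1/N)Σ|X[k]|², so Σ|X[k]|² = N·Σ|x[n]|² = 3·14.0000

Σ|X[k]|² = N·Σ|x[n]|² = 3·14.0000 = 42.0000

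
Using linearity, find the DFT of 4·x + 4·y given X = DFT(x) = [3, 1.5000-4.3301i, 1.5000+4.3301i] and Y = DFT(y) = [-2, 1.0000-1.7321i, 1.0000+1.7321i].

By linearity: DFT(4x + 4y) = 4·DFT(x) + 4·DFT(y)
= 4·[3, 1.5000-4.3301i, 1.5000+4.3301i] + 4·[-2, 1.0000-1.7321i, 1.0000+1.7321i]

Computing element-wise:
Z[0] = 4·(3) + 4·(-2) = 4
Z[1] = 4·(1.5000-4.3301i) + 4·(1.0000-1.7321i) = 10.0000-24.2488i
Z[2] = 4·(1.5000+4.3301i) + 4·(1.0000+1.7321i) = 10.0000+24.2488i

DFT(4x + 4y) = 4·X + 4·Y = [4, 10.0000-24.2488i, 10.0000+24.2488i]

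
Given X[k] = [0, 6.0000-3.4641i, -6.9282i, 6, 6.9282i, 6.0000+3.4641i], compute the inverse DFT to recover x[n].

x[n] = (1/6) Σ(k=0 to 5) X[k] · e^(2πikn/6)

Computing each x[n]:
x[0] = 3
x[1] = 3
x[2] = -1
x[3] = -3
x[4] = 1
x[5] = -3

x = [3, 3, -1, -3, 1, -3]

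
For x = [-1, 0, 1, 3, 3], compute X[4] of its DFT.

X[4] = Σ(n=0 to 4) x[n] · ω_5^(4n) where ω_5 = e^(-2πi/5)
= (-1)·ω_5^0 + (0)·ω_5^4 + (1)·ω_5^8 + (3)·ω_5^12 + (3)·ω_5^16

X[4] = -3.3090-4.0287i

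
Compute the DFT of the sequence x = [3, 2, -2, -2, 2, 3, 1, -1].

X[k] = Σ(n=0 to 7) x[n] · ω_8^(nk)
where ω_8 = e^(-2πi/8)

Computing each X[k]:
X[0] = 6
X[1] = 1.0000+4.4142i
X[2] = 6-8i
X[3] = 1.0000-1.5858i
X[4] = 2
X[5] = 1.0000+1.5858i
X[6] = 6+8i
X[7] = 1.0000-4.4142i

X = [6, 1.0000+4.4142i, 6-8i, 1.0000-1.5858i, 2, 1.0000+1.5858i, 6+8i, 1.0000-4.4142i]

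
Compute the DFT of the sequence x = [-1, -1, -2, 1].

X[k] = Σ(n=0 to 3) x[n] · ω_4^(nk)
where ω_4 = e^(-2πi/4)

Computing each X[k]:
X[0] = -3
X[1] = 1+2i
X[2] = -3
X[3] = 1-2i

X = [-3, 1+2i, -3, 1-2i]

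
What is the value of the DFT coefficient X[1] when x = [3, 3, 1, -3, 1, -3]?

X[1] = Σ(n=0 to 5) x[n] · ω_6^(1n) where ω_6 = e^(-2πi/6)
= (3)·ω_6^0 + (3)·ω_6^1 + (1)·ω_6^2 + (-3)·ω_6^3 + (1)·ω_6^4 + (-3)·ω_6^5

X[1] = 5.0000-5.1962i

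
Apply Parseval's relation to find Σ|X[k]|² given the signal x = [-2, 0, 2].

Parseval: Σ|x[n]|² = (1/N)Σ|X[k]|², so Σ|X[k]|² = N·Σ|x[n]|² = 3·8.0000

Σ|X[k]|² = N·Σ|x[n]|² = 3·8.0000 = 24.0000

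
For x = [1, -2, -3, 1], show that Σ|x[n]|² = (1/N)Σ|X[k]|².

Time domain:
Σ|x[n]|² = |1|² + |-2|² + |-3|² + |1|² = 15.0000

Frequency domain:
(1/4)Σ|X[k]|² = (1/4)(|-3|² + |4+3i|² + |-1|² + |4-3i|²) = (1/4)·60.0000 = 15.0000

Both sides agree, confirming Parseval's theorem.

Σ|x[n]|² = (1/N)Σ|X[k]|² = 15.0000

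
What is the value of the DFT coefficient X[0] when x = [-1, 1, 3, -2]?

X[0] = Σ(n=0 to 3) x[n] · ω_4^0 = Σ x[n]
= (-1) + (1) + (3) + (-2)

X[0] = 1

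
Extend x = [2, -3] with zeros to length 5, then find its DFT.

Original 2-point DFT: [-1, 5]
Zero-padded 5-point DFT provides frequency interpolation.

DFT_5([x, 0, ...]) = [-1, 1.0729+2.8532i, 4.4271+1.7634i, 4.4271-1.7634i, 1.0729-2.8532i]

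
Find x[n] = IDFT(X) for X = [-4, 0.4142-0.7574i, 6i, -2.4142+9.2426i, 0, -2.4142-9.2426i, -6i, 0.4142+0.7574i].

x[n] = (1/8) Σ(k=0 to 7) X[k] · e^(2πikn/8)

Computing each x[n]:
x[0] = -1
x[1] = -3
x[2] = 2
x[3] = -1
x[4] = 0
x[5] = -1
x[6] = -3
x[7] = 3

x = [-1, -3, 2, -1, 0, -1, -3, 3]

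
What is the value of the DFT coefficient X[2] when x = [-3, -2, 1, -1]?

X[2] = Σ(n=0 to 3) x[n] · ω_4^(2n) where ω_4 = e^(-2πi/4)
= (-3)·ω_4^0 + (-2)·ω_4^2 + (1)·ω_4^4 + (-1)·ω_4^6

X[2] = 1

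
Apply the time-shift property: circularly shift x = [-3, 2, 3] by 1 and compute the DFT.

Time shift by 1: X_shifted[k] = ω_3^(1k) · X[k]
Shifted x = [3, -3, 2]

DFT(x[n-1]) = [2, 3.5000+4.3301i, 3.5000-4.3301i]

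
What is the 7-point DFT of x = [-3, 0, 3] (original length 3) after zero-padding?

Original 3-point DFT: [0, -4.5000+2.5981i, -4.5000-2.5981i]
Zero-padded 7-point DFT provides frequency interpolation.

DFT_7([x, 0, ...]) = [0, -3.6676-2.9248i, -5.7029+1.3017i, -1.1295+2.3455i, -1.1295-2.3455i, -5.7029-1.3017i, -3.6676+2.9248i]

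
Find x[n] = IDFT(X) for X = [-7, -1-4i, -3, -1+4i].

x[n] = (1/4) Σ(k=0 to 3) X[k] · e^(2πikn/4)

Computing each x[n]:
x[0] = -3
x[1] = 1
x[2] = -2
x[3] = -3

x = [-3, 1, -2, -3]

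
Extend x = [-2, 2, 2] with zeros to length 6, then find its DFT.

Original 3-point DFT: [2, -4, -4]
Zero-padded 6-point DFT provides frequency interpolation.

DFT_6([x, 0, ...]) = [2, -2.0000-3.4641i, -4, -2, -4, -2.0000+3.4641i]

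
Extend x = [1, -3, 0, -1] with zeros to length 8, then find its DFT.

Original 4-point DFT: [-3, 1+2i, 5, 1-2i]
Zero-padded 8-point DFT provides frequency interpolation.

DFT_8([x, 0, ...]) = [-3, -0.4142+2.8284i, 1+2i, 2.4142+2.8284i, 5, 2.4142-2.8284i, 1-2i, -0.4142-2.8284i]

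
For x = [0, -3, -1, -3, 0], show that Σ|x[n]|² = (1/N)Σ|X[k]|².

Time domain:
Σ|x[n]|² = |0|² + |-3|² + |-1|² + |-3|² + |0|² = 19.0000

Frequency domain:
(1/5)Σ|X[k]|² = (1/5)(|-7|² + |2.3090+1.6776i|² + |1.1910+3.6655i|² + |1.1910-3.6655i|² + |2.3090-1.6776i|²) = (1/5)·95.0000 = 19.0000

Both sides agree, confirming Parseval's theorem.

Σ|x[n]|² = (1/N)Σ|X[k]|² = 19.0000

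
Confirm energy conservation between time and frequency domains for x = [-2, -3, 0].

Time domain:
Σ|x[n]|² = |-2|² + |-3|² + |0|² = 13.0000

Frequency domain:
(1/3)Σ|X[k]|² = (1/3)(|-5|² + |-0.5000+2.5981i|² + |-0.5000-2.5981i|²) = (1/3)·39.0000 = 13.0000

Both sides agree, confirming Parseval's theorem.

Σ|x[n]|² = (1/N)Σ|X[k]|² = 13.0000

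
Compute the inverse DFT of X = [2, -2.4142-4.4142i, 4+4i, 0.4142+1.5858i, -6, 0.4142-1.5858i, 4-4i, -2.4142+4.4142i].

x[n] = (1/8) Σ(k=0 to 7) X[k] · e^(2πikn/8)

Computing each x[n]:
x[0] = 0
x[1] = 0
x[2] = 0
x[3] = 3
x[4] = 1
x[5] = 0
x[6] = -3
x[7] = 1

x = [0, 0, 0, 3, 1, 0, -3, 1]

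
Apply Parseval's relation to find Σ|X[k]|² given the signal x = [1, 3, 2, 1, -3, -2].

Parseval: Σ|x[n]|² = (1/N)Σ|X[k]|², so Σ|X[k]|² = N·Σ|x[n]|² = 6·28.0000

Σ|X[k]|² = N·Σ|x[n]|² = 6·28.0000 = 168.0000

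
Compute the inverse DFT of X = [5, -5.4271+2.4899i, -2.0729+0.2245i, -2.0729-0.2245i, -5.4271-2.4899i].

x[n] = (1/5) Σ(k=0 to 4) X[k] · e^(2πikn/5)

Computing each x[n]:
x[0] = -2
x[1] = 0
x[2] = 2
x[3] = 3
x[4] = 2

x = [-2, 0, 2, 3, 2]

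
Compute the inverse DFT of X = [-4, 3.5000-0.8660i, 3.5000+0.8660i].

x[n] = (1/3) Σ(k=0 to 2) X[k] · e^(2πikn/3)

Computing each x[n]:
x[0] = 1
x[1] = -2
x[2] = -3

x = [1, -2, -3]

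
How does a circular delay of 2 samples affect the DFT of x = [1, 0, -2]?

Time shift by 2: X_shifted[k] = ω_3^(2k) · X[k]
Shifted x = [0, -2, 1]

DFT(x[n-2]) = [-1, 0.5000+2.5981i, 0.5000-2.5981i]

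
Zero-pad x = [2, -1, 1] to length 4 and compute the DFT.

Original 3-point DFT: [2, 2.0000+1.7321i, 2.0000-1.7321i]
Zero-padded 4-point DFT provides frequency interpolation.

DFT_4([x, 0, ...]) = [2, 1+1i, 4, 1-1i]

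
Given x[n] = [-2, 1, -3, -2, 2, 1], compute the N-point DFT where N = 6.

X[k] = Σ(n=0 to 5) x[n] · ω_6^(nk)
where ω_6 = e^(-2πi/6)

Computing each X[k]:
X[0] = -3
X[1] = 1.5000+4.3301i
X[2] = -4.5000-4.3301i
X[3] = -3
X[4] = -4.5000+4.3301i
X[5] = 1.5000-4.3301i

X = [-3, 1.5000+4.3301i, -4.5000-4.3301i, -3, -4.5000+4.3301i, 1.5000-4.3301i]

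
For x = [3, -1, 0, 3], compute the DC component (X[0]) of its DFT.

X[0] = Σ(n=0 to 3) x[n] · ω_4^0 = Σ x[n]
= (3) + (-1) + (0) + (3)

X[0] = 5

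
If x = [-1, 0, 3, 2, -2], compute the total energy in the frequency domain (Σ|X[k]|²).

Parseval: Σ|x[n]|² = (1/N)Σ|X[k]|², so Σ|X[k]|² = N·Σ|x[n]|² = 5·18.0000

Σ|X[k]|² = N·Σ|x[n]|² = 5·18.0000 = 90.0000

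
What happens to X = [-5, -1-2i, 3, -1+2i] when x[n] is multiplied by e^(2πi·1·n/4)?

Modulation property: DFT(ω_4^(-1n)·x[n]) = X[(k-1) mod 4], so circularly shift X by 1 positions.

X[k-1] = [-1+2i, -5, -1-2i, 3]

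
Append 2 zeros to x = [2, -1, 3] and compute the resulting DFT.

Original 3-point DFT: [4, 1.0000+3.4641i, 1.0000-3.4641i]
Zero-padded 5-point DFT provides frequency interpolation.

DFT_5([x, 0, ...]) = [4, -0.7361-0.8123i, 3.7361+3.4410i, 3.7361-3.4410i, -0.7361+0.8123i]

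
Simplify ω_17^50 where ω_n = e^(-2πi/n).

Since ω_17^17 = 1, powers reduce modulo 17.
50 mod 17 = 16
So ω_17^50 = ω_17^16 = e^(-2πi·16/17)

ω_17^50 = ω_17^16 = 0.9325+0.3612i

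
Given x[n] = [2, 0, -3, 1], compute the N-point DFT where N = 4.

X[k] = Σ(n=0 to 3) x[n] · ω_4^(nk)
where ω_4 = e^(-2πi/4)

Computing each X[k]:
X[0] = 0
X[1] = 5+1i
X[2] = -2
X[3] = 5-1i

X = [0, 5+1i, -2, 5-1i]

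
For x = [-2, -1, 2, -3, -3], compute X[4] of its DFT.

X[4] = Σ(n=0 to 4) x[n] · ω_5^(4n) where ω_5 = e^(-2πi/5)
= (-2)·ω_5^0 + (-1)·ω_5^4 + (2)·ω_5^8 + (-3)·ω_5^12 + (-3)·ω_5^16

X[4] = -2.4271+4.8410i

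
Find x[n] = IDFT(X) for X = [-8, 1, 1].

x[n] = (1/3) Σ(k=0 to 2) X[k] · e^(2πikn/3)

Computing each x[n]:
x[0] = -2
x[1] = -3
x[2] = -3

x = [-2, -3, -3]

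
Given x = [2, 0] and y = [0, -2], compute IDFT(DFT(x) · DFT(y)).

(x ⊛ y)[n] = Σ(m=0 to 1) x[m] · y[(n-m) mod 2]

Computing each output sample:
(x ⊛ y)[0] = 0
(x ⊛ y)[1] = -4

x ⊛ y = [0, -4]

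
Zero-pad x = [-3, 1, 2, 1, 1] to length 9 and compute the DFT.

Original 5-point DFT: [2, -4.8090-0.5878i, -3.6910+0.9511i, -3.6910-0.9511i, -4.8090+0.5878i]
Zero-padded 9-point DFT provides frequency interpolation.

DFT_9([x, 0, ...]) = [2, -3.3264-3.8204i, -4.4397-0.1600i, -4, -2.7340+1.0623i, -2.7340-1.0623i, -4, -4.4397+0.1600i, -3.3264+3.8204i]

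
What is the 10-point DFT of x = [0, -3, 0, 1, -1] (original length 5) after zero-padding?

Original 5-point DFT: [-3, -2.0451+2.4899i, 3.5451+0.2245i, 3.5451-0.2245i, -2.0451-2.4899i]
Zero-padded 10-point DFT provides frequency interpolation.

DFT_10([x, 0, ...]) = [-3, -1.9271+1.4001i, -2.0451+2.4899i, 1.4271+4.3920i, 3.5451+0.2245i, 1, 3.5451-0.2245i, 1.4271-4.3920i, -2.0451-2.4899i, -1.9271-1.4001i]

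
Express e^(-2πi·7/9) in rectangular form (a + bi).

ω_9^7 = e^(-2πi·7/9)
= cos(-2π·7/9) + i·sin(-2π·7/9)
= cos(-14π/9) + i·sin(-14π/9)

ω_9^7 = cos(-14π/9) + i·sin(-14π/9) = 0.1736+0.9848i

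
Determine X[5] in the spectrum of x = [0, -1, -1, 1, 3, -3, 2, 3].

X[5] = Σ(n=0 to 7) x[n] · ω_8^(5n) where ω_8 = e^(-2πi/8)
= (0)·ω_8^0 + (-1)·ω_8^5 + (-1)·ω_8^10 + (1)·ω_8^15 + (3)·ω_8^20 + (-3)·ω_8^25 + (2)·ω_8^30 + (3)·ω_8^35

X[5] = -5.8284+3.0000i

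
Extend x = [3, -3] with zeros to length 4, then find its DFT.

Original 2-point DFT: [0, 6]
Zero-padded 4-point DFT provides frequency interpolation.

DFT_4([x, 0, ...]) = [0, 3+3i, 6, 3-3i]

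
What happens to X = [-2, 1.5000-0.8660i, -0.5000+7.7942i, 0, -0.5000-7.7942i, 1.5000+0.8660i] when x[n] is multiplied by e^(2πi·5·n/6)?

Modulation property: DFT(ω_6^(-5n)·x[n]) = X[(k-5) mod 6], so circularly shift X by 5 positions.

X[k-5] = [1.5000-0.8660i, -0.5000+7.7942i, 0, -0.5000-7.7942i, 1.5000+0.8660i, -2]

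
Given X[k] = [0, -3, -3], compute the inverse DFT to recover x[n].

x[n] = (1/3) Σ(k=0 to 2) X[k] · e^(2πikn/3)

Computing each x[n]:
x[0] = -2
x[1] = 1
x[2] = 1

x = [-2, 1, 1]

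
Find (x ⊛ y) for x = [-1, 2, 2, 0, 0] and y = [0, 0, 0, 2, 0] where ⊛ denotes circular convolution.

(x ⊛ y)[n] = Σ(m=0 to 4) x[m] · y[(n-m) mod 5]

Computing each output sample:
(x ⊛ y)[0] = 4
(x ⊛ y)[1] = 0
(x ⊛ y)[2] = 0
(x ⊛ y)[3] = -2
(x ⊛ y)[4] = 4

x ⊛ y = [4, 0, 0, -2, 4]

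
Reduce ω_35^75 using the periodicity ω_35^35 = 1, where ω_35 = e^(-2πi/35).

Since ω_35^35 = 1, powers reduce modulo 35.
75 mod 35 = 5
So ω_35^75 = ω_35^5 = e^(-2πi·5/35)

ω_35^75 = ω_35^5 = 0.6235-0.7818i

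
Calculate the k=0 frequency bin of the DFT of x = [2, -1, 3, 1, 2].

X[0] = Σ(n=0 to 4) x[n] · ω_5^0 = Σ x[n]
= (2) + (-1) + (3) + (1) + (2)

X[0] = 7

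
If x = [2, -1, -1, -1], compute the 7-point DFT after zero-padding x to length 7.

Original 4-point DFT: [-1, 3, 3, 3]
Zero-padded 7-point DFT provides frequency interpolation.

DFT_7([x, 0, ...]) = [-1, 2.5000+2.1906i, 2.5000-0.2408i, 2.5000+0.6270i, 2.5000-0.6270i, 2.5000+0.2408i, 2.5000-2.1906i]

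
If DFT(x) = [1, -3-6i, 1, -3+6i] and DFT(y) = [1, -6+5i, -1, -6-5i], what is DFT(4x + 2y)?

By linearity: DFT(4x + 2y) = 4·DFT(x) + 2·DFT(y)
= 4·[1, -3-6i, 1, -3+6i] + 2·[1, -6+5i, -1, -6-5i]

Computing element-wise:
Z[0] = 4·(1) + 2·(1) = 6
Z[1] = 4·(-3-6i) + 2·(-6+5i) = -24-14i
Z[2] = 4·(1) + 2·(-1) = 2
Z[3] = 4·(-3+6i) + 2·(-6-5i) = -24+14i

DFT(4x + 2y) = 4·X + 2·Y = [6, -24-14i, 2, -24+14i]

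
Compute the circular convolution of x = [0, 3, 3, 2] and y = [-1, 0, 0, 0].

(x ⊛ y)[n] = Σ(m=0 to 3) x[m] · y[(n-m) mod 4]

Computing each output sample:
(x ⊛ y)[0] = 0
(x ⊛ y)[1] = -3
(x ⊛ y)[2] = -3
(x ⊛ y)[3] = -2

x ⊛ y = [0, -3, -3, -2]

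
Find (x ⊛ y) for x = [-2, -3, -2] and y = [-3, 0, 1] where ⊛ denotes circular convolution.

(x ⊛ y)[n] = Σ(m=0 to 2) x[m] · y[(n-m) mod 3]

Computing each output sample:
(x ⊛ y)[0] = 3
(x ⊛ y)[1] = 7
(x ⊛ y)[2] = 4

x ⊛ y = [3, 7, 4]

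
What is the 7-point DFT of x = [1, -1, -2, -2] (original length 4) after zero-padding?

Original 4-point DFT: [-4, 3-1i, 2, 3+1i]
Zero-padded 7-point DFT provides frequency interpolation.

DFT_7([x, 0, ...]) = [-4, 2.6235+3.5995i, 1.7775-1.4565i, 1.0990+0.8201i, 1.0990-0.8201i, 1.7775+1.4565i, 2.6235-3.5995i]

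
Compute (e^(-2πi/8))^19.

Since ω_8^8 = 1, powers reduce modulo 8.
19 mod 8 = 3
So ω_8^19 = ω_8^3 = e^(-2πi·3/8)

ω_8^19 = ω_8^3 = -0.7071-0.7071i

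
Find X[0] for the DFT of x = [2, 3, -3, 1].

X[0] = Σ(n=0 to 3) x[n] · ω_4^0 = Σ x[n]
= (2) + (3) + (-3) + (1)

X[0] = 3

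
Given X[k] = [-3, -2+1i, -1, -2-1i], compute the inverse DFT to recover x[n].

x[n] = (1/4) Σ(k=0 to 3) X[k] · e^(2πikn/4)

Computing each x[n]:
x[0] = -2
x[1] = -1
x[2] = 0
x[3] = 0

x = [-2, -1, 0, 0]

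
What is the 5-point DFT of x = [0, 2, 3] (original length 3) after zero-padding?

Original 3-point DFT: [5, -2.5000+0.8660i, -2.5000-0.8660i]
Zero-padded 5-point DFT provides frequency interpolation.

DFT_5([x, 0, ...]) = [5, -1.8090-3.6655i, -0.6910+1.6776i, -0.6910-1.6776i, -1.8090+3.6655i]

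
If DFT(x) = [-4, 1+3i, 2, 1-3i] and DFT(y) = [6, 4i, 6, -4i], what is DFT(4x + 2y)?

By linearity: DFT(4x + 2y) = 4·DFT(x) + 2·DFT(y)
= 4·[-4, 1+3i, 2, 1-3i] + 2·[6, 4i, 6, -4i]

Computing element-wise:
Z[0] = 4·(-4) + 2·(6) = -4
Z[1] = 4·(1+3i) + 2·(4i) = 4+20i
Z[2] = 4·(2) + 2·(6) = 20
Z[3] = 4·(1-3i) + 2·(-4i) = 4-20i

DFT(4x + 2y) = 4·X + 2·Y = [-4, 4+20i, 20, 4-20i]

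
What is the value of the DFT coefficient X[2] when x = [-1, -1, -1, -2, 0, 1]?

X[2] = Σ(n=0 to 5) x[n] · ω_6^(2n) where ω_6 = e^(-2πi/6)
= (-1)·ω_6^0 + (-1)·ω_6^2 + (-1)·ω_6^4 + (-2)·ω_6^6 + (0)·ω_6^8 + (1)·ω_6^10

X[2] = -2.5000+0.8660i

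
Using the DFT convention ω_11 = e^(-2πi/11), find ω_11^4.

ω_11^4 = e^(-2πi·4/11)
= cos(-2π·4/11) + i·sin(-2π·4/11)
= cos(-8π/11) + i·sin(-8π/11)

ω_11^4 = cos(-8π/11) + i·sin(-8π/11) = -0.6549-0.7557i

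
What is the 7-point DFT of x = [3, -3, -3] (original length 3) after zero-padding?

Original 3-point DFT: [-3, 6, 6]
Zero-padded 7-point DFT provides frequency interpolation.

DFT_7([x, 0, ...]) = [-3, 1.7971+5.2703i, 6.3705+1.6231i, 3.8324-1.0438i, 3.8324+1.0438i, 6.3705-1.6231i, 1.7971-5.2703i]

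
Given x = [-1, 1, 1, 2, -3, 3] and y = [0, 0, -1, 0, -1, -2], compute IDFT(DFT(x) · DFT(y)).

(x ⊛ y)[n] = Σ(m=0 to 5) x[m] · y[(n-m) mod 6]

Computing each output sample:
(x ⊛ y)[0] = 0
(x ⊛ y)[1] = -7
(x ⊛ y)[2] = 0
(x ⊛ y)[3] = 2
(x ⊛ y)[4] = -6
(x ⊛ y)[5] = -1

x ⊛ y = [0, -7, 0, 2, -6, -1]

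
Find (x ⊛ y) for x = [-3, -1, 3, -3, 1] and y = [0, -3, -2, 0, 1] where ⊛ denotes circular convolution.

(x ⊛ y)[n] = Σ(m=0 to 4) x[m] · y[(n-m) mod 5]

Computing each output sample:
(x ⊛ y)[0] = 2
(x ⊛ y)[1] = 10
(x ⊛ y)[2] = 6
(x ⊛ y)[3] = -6
(x ⊛ y)[4] = 0

x ⊛ y = [2, 10, 6, -6, 0]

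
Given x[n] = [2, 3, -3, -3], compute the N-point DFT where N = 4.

X[k] = Σ(n=0 to 3) x[n] · ω_4^(nk)
where ω_4 = e^(-2πi/4)

Computing each X[k]:
X[0] = -1
X[1] = 5-6i
X[2] = -1
X[3] = 5+6i

X = [-1, 5-6i, -1, 5+6i]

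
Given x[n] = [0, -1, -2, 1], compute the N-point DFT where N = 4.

X[k] = Σ(n=0 to 3) x[n] · ω_4^(nk)
where ω_4 = e^(-2πi/4)

Computing each X[k]:
X[0] = -2
X[1] = 2+2i
X[2] = -2
X[3] = 2-2i

X = [-2, 2+2i, -2, 2-2i]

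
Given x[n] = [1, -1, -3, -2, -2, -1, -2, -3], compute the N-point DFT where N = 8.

X[k] = Σ(n=0 to 7) x[n] · ω_8^(nk)
where ω_8 = e^(-2πi/8)

Computing each X[k]:
X[0] = -13
X[1] = 2.2929+0.2929i
X[2] = 4-3i
X[3] = 3.7071-1.7071i
X[4] = 1
X[5] = 3.7071+1.7071i
X[6] = 4+3i
X[7] = 2.2929-0.2929i

X = [-13, 2.2929+0.2929i, 4-3i, 3.7071-1.7071i, 1, 3.7071+1.7071i, 4+3i, 2.2929-0.2929i]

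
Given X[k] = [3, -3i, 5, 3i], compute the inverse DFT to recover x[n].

x[n] = (1/4) Σ(k=0 to 3) X[k] · e^(2πikn/4)

Computing each x[n]:
x[0] = 2
x[1] = 1
x[2] = 2
x[3] = -2

x = [2, 1, 2, -2]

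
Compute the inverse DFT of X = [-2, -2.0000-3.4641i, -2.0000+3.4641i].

x[n] = (1/3) Σ(k=0 to 2) X[k] · e^(2πikn/3)

Computing each x[n]:
x[0] = -2
x[1] = 2
x[2] = -2

x = [-2, 2, -2]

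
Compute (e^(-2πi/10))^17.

Since ω_10^10 = 1, powers reduce modulo 10.
17 mod 10 = 7
So ω_10^17 = ω_10^7 = e^(-2πi·7/10)

ω_10^17 = ω_10^7 = -0.3090+0.9511i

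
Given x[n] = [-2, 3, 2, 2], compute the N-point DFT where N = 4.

X[k] = Σ(n=0 to 3) x[n] · ω_4^(nk)
where ω_4 = e^(-2πi/4)

Computing each X[k]:
X[0] = 5
X[1] = -4-1i
X[2] = -5
X[3] = -4+1i

X = [5, -4-1i, -5, -4+1i]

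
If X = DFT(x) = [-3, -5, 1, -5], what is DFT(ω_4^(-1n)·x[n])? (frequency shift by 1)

Modulation property: DFT(ω_4^(-1n)·x[n]) = X[(k-1) mod 4], so circularly shift X by 1 positions.

X[k-1] = [-5, -3, -5, 1]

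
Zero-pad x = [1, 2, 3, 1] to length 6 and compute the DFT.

Original 4-point DFT: [7, -2-1i, 1, -2+1i]
Zero-padded 6-point DFT provides frequency interpolation.

DFT_6([x, 0, ...]) = [7, -0.5000-4.3301i, -0.5000+0.8660i, 1, -0.5000-0.8660i, -0.5000+4.3301i]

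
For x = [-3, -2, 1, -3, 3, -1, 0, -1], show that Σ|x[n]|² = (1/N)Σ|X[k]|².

Time domain:
Σ|x[n]|² = |-3|² + |-2|² + |1|² + |-3|² + |3|² + |-1|² + |0|² + |-1|² = 34.0000

Frequency domain:
(1/8)Σ|X[k]|² = (1/8)(|-6|² + |-5.2929+1.1213i|² + |-1-1i|² + |-6.7071+3.1213i|² + |8|² + |-6.7071-3.1213i|² + |-1+1i|² + |-5.2929-1.1213i|²) = (1/8)·272.0000 = 34.0000

Both sides agree, confirming Parseval's theorem.

Σ|x[n]|² = (1/N)Σ|X[k]|² = 34.0000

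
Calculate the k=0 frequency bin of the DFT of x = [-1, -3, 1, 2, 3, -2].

X[0] = Σ(n=0 to 5) x[n] · ω_6^0 = Σ x[n]
= (-1) + (-3) + (1) + (2) + (3) + (-2)

X[0] = 0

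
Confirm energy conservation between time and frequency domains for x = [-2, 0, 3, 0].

Time domain:
Σ|x[n]|² = |-2|² + |0|² + |3|² + |0|² = 13.0000

Frequency domain:
(1/4)Σ|X[k]|² = (1/4)(|1|² + |-5|² + |1|² + |-5|²) = (1/4)·52.0000 = 13.0000

Both sides agree, confirming Parseval's theorem.

Σ|x[n]|² = (1/N)Σ|X[k]|² = 13.0000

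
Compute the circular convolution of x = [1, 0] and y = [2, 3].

(x ⊛ y)[n] = Σ(m=0 to 1) x[m] · y[(n-m) mod 2]

Computing each output sample:
(x ⊛ y)[0] = 2
(x ⊛ y)[1] = 3

x ⊛ y = [2, 3]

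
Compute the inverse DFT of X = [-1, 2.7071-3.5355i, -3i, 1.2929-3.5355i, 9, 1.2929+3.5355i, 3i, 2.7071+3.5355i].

x[n] = (1/8) Σ(k=0 to 7) X[k] · e^(2πikn/8)

Computing each x[n]:
x[0] = 2
x[1] = 1
x[2] = 1
x[3] = -1
x[4] = 0
x[5] = -2
x[6] = 1
x[7] = -3

x = [2, 1, 1, -1, 0, -2, 1, -3]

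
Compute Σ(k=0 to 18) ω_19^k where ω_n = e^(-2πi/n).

Sum of all nth roots of unity equals 0 for n > 1 (geometric series with r ≠ 1).

0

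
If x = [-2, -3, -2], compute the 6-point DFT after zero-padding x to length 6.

Original 3-point DFT: [-7, 0.5000+0.8660i, 0.5000-0.8660i]
Zero-padded 6-point DFT provides frequency interpolation.

DFT_6([x, 0, ...]) = [-7, -2.5000+4.3301i, 0.5000+0.8660i, -1, 0.5000-0.8660i, -2.5000-4.3301i]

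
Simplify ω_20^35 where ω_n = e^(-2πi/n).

Since ω_20^20 = 1, powers reduce modulo 20.
35 mod 20 = 15
So ω_20^35 = ω_20^15 = e^(-2πi·15/20)

ω_20^35 = ω_20^15 = 1i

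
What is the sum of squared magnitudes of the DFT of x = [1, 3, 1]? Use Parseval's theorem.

Parseval: Σ|x[n]|² = (1/N)Σ|X[k]|², so Σ|X[k]|² = N·Σ|x[n]|² = 3·11.0000

Σ|X[k]|² = N·Σ|x[n]|² = 3·11.0000 = 33.0000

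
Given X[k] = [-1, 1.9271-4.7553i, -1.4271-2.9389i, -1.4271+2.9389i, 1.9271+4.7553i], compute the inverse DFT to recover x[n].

x[n] = (1/5) Σ(k=0 to 4) X[k] · e^(2πikn/5)

Computing each x[n]:
x[0] = 0
x[1] = 3
x[2] = -1
x[3] = -1
x[4] = -2

x = [0, 3, -1, -1, -2]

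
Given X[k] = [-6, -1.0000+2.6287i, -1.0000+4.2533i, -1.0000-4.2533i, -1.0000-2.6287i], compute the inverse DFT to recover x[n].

x[n] = (1/5) Σ(k=0 to 4) X[k] · e^(2πikn/5)

Computing each x[n]:
x[0] = -2
x[1] = -3
x[2] = 0
x[3] = -2
x[4] = 1

x = [-2, -3, 0, -2, 1]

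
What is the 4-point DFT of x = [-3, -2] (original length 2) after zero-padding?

Original 2-point DFT: [-5, -1]
Zero-padded 4-point DFT provides frequency interpolation.

DFT_4([x, 0, ...]) = [-5, -3+2i, -1, -3-2i]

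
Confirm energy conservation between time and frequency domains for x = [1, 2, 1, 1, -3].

Time domain:
Σ|x[n]|² = |1|² + |2|² + |1|² + |1|² + |-3|² = 16.0000

Frequency domain:
(1/5)Σ|X[k]|² = (1/5)(|2|² + |-0.9271-4.7553i|² + |2.4271-2.9389i|² + |2.4271+2.9389i|² + |-0.9271+4.7553i|²) = (1/5)·80.0000 = 16.0000

Both sides agree, confirming Parseval's theorem.

Σ|x[n]|² = (1/N)Σ|X[k]|² = 16.0000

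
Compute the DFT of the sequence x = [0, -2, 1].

X[k] = Σ(n=0 to 2) x[n] · ω_3^(nk)
where ω_3 = e^(-2πi/3)

Computing each X[k]:
X[0] = -1
X[1] = 0.5000+2.5981i
X[2] = 0.5000-2.5981i

X = [-1, 0.5000+2.5981i, 0.5000-2.5981i]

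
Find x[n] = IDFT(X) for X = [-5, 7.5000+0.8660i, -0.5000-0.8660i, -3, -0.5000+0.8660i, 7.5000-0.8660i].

x[n] = (1/6) Σ(k=0 to 5) X[k] · e^(2πikn/6)

Computing each x[n]:
x[0] = 1
x[1] = 1
x[2] = -3
x[3] = -3
x[4] = -2
x[5] = 1

x = [1, 1, -3, -3, -2, 1]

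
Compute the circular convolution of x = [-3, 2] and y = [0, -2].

(x ⊛ y)[n] = Σ(m=0 to 1) x[m] · y[(n-m) mod 2]

Computing each output sample:
(x ⊛ y)[0] = -4
(x ⊛ y)[1] = 6

x ⊛ y = [-4, 6]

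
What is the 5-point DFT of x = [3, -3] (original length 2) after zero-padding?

Original 2-point DFT: [0, 6]
Zero-padded 5-point DFT provides frequency interpolation.

DFT_5([x, 0, ...]) = [0, 2.0729+2.8532i, 5.4271+1.7634i, 5.4271-1.7634i, 2.0729-2.8532i]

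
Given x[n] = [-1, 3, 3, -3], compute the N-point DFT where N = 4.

X[k] = Σ(n=0 to 3) x[n] · ω_4^(nk)
where ω_4 = e^(-2πi/4)

Computing each X[k]:
X[0] = 2
X[1] = -4-6i
X[2] = 2
X[3] = -4+6i

X = [2, -4-6i, 2, -4+6i]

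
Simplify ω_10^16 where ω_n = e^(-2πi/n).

Since ω_10^10 = 1, powers reduce modulo 10.
16 mod 10 = 6
So ω_10^16 = ω_10^6 = e^(-2πi·6/10)

ω_10^16 = ω_10^6 = -0.8090+0.5878i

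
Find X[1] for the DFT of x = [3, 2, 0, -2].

X[1] = Σ(n=0 to 3) x[n] · ω_4^(1n) where ω_4 = e^(-2πi/4)
= (3)·ω_4^0 + (2)·ω_4^1 + (0)·ω_4^2 + (-2)·ω_4^3

X[1] = 3-4i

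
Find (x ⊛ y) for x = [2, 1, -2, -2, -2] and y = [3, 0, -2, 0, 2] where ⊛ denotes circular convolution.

(x ⊛ y)[n] = Σ(m=0 to 4) x[m] · y[(n-m) mod 5]

Computing each output sample:
(x ⊛ y)[0] = 12
(x ⊛ y)[1] = 3
(x ⊛ y)[2] = -14
(x ⊛ y)[3] = -12
(x ⊛ y)[4] = 2

x ⊛ y = [12, 3, -14, -12, 2]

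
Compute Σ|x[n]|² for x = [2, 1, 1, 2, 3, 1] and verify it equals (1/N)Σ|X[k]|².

Time domain:
Σ|x[n]|² = |2|² + |1|² + |1|² + |2|² + |3|² + |1|² = 20.0000

Frequency domain:
(1/6)Σ|X[k]|² = (1/6)(|10|² + |-1.0000+1.7321i|² + |1.0000-1.7321i|² + |2|² + |1.0000+1.7321i|² + |-1.0000-1.7321i|²) = (1/6)·120.0000 = 20.0000

Both sides agree, confirming Parseval's theorem.

Σ|x[n]|² = (1/N)Σ|X[k]|² = 20.0000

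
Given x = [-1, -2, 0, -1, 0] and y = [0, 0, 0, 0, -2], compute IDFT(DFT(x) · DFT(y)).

(x ⊛ y)[n] = Σ(m=0 to 4) x[m] · y[(n-m) mod 5]

Computing each output sample:
(x ⊛ y)[0] = 4
(x ⊛ y)[1] = 0
(x ⊛ y)[2] = 2
(x ⊛ y)[3] = 0
(x ⊛ y)[4] = 2

x ⊛ y = [4, 0, 2, 0, 2]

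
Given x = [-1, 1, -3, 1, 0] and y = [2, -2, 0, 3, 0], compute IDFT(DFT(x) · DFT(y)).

(x ⊛ y)[n] = Σ(m=0 to 4) x[m] · y[(n-m) mod 5]

Computing each output sample:
(x ⊛ y)[0] = -11
(x ⊛ y)[1] = 7
(x ⊛ y)[2] = -8
(x ⊛ y)[3] = 5
(x ⊛ y)[4] = 1

x ⊛ y = [-11, 7, -8, 5, 1]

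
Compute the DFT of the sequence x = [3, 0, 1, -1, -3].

X[k] = Σ(n=0 to 4) x[n] · ω_5^(nk)
where ω_5 = e^(-2πi/5)

Computing each X[k]:
X[0] = 0
X[1] = 2.0729-4.0287i
X[2] = 5.4271+0.1388i
X[3] = 5.4271-0.1388i
X[4] = 2.0729+4.0287i

X = [0, 2.0729-4.0287i, 5.4271+0.1388i, 5.4271-0.1388i, 2.0729+4.0287i]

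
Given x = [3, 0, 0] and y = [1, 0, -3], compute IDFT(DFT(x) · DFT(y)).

(x ⊛ y)[n] = Σ(m=0 to 2) x[m] · y[(n-m) mod 3]

Computing each output sample:
(x ⊛ y)[0] = 3
(x ⊛ y)[1] = 0
(x ⊛ y)[2] = -9

x ⊛ y = [3, 0, -9]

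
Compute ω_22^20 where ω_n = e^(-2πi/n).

ω_22^20 = e^(-2πi·20/22)
= cos(-2π·20/22) + i·sin(-2π·20/22)
= cos(-40π/22) + i·sin(-40π/22)

ω_22^20 = cos(-40π/22) + i·sin(-40π/22) = 0.8413+0.5406i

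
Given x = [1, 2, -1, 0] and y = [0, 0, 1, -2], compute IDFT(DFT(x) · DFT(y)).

(x ⊛ y)[n] = Σ(m=0 to 3) x[m] · y[(n-m) mod 4]

Computing each output sample:
(x ⊛ y)[0] = -5
(x ⊛ y)[1] = 2
(x ⊛ y)[2] = 1
(x ⊛ y)[3] = 0

x ⊛ y = [-5, 2, 1, 0]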